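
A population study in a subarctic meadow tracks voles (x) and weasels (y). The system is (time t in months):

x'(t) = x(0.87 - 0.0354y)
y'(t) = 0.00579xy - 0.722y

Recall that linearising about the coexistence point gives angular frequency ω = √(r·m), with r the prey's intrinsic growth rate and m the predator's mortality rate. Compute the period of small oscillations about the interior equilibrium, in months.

Here r = 0.87 and m = 0.722, so r·m = 0.628.
ω = √0.628 = 0.793 per month, hence T = 2π/ω ≈ 7.93 months.

T ≈ 7.93 months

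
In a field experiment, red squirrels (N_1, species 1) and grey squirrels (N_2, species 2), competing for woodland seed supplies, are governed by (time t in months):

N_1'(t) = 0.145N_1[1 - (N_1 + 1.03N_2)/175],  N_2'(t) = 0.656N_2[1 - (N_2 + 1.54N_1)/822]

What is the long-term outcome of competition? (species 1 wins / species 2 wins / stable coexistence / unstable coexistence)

Compare the nullcline intercepts: K1/α12 = 175/1.03 = 170 < K2 = 822; K2/α21 = 822/1.54 = 534 > K1 = 175.
Since the inequalities point opposite ways, species 2 can invade but species 1 cannot.

species 2 excludes species 1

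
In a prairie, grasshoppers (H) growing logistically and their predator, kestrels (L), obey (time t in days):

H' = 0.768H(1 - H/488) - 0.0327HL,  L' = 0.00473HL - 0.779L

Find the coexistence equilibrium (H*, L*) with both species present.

From dL/dt = 0 with L > 0: 0.00473H* = 0.779, so H* = 165.
Substitute into dH/dt = 0: 0.768(1 - 165/488) = 0.0327L*.
The bracket is 0.663, giving L* = 0.509/0.0327 = 15.6.

H* ≈ 165, L* ≈ 15.6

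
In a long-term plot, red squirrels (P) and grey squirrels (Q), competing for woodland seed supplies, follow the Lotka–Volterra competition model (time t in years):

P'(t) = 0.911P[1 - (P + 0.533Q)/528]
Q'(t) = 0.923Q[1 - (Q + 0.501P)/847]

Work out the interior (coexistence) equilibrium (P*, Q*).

P* ≈ 104, Q* ≈ 795

Setting both brackets to zero gives the nullclines P + 0.533Q = 528 and 0.501P + Q = 847.
Substituting Q = 847 - 0.501P into the first: P(1 - 0.533·0.501) = 528 - 0.533·847.
So P* = 76.5/0.733 = 104, and then Q* = 847 - 0.501·104 = 795.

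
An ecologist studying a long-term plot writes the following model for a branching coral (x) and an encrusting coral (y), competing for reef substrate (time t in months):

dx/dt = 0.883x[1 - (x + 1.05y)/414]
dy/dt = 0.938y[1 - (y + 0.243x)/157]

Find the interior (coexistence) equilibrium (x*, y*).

x* ≈ 334, y* ≈ 75.7

Setting both brackets to zero gives the nullclines x + 1.05y = 414 and 0.243x + y = 157.
Substituting y = 157 - 0.243x into the first: x(1 - 1.05·0.243) = 414 - 1.05·157.
So x* = 249/0.745 = 334, and then y* = 157 - 0.243·334 = 75.7.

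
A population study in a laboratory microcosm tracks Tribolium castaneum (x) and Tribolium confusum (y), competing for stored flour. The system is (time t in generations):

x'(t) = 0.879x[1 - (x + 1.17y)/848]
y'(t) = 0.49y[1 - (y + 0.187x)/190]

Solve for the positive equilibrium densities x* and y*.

Setting both brackets to zero gives the nullclines x + 1.17y = 848 and 0.187x + y = 190.
Substituting y = 190 - 0.187x into the first: x(1 - 1.17·0.187) = 848 - 1.17·190.
So x* = 626/0.781 = 801, and then y* = 190 - 0.187·801 = 40.2.

x* ≈ 801, y* ≈ 40.2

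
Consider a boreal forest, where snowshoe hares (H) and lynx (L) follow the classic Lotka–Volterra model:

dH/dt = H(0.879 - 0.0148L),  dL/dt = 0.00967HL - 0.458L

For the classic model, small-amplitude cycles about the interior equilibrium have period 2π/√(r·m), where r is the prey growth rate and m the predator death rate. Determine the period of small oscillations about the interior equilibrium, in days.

Here r = 0.879 and m = 0.458, so r·m = 0.403.
ω = √0.403 = 0.634 per day, hence T = 2π/ω ≈ 9.9 days.

T ≈ 9.9 days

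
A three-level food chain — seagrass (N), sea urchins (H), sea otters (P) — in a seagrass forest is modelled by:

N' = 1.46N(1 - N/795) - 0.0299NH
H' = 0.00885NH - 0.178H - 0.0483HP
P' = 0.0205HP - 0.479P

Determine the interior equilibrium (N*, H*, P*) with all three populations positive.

N* ≈ 415, H* ≈ 23.4, P* ≈ 72.3

From dP/dt = 0: 0.0205H* = 0.479, so H* = 23.4.
From dN/dt = 0: 1.46(1 - N*/795) = 0.0299·23.4, giving N* = 795·(1 - 0.479) = 415.
From dH/dt = 0: 0.00885·415 - 0.178 = 0.0483P*, so P* = 3.49/0.0483 = 72.3.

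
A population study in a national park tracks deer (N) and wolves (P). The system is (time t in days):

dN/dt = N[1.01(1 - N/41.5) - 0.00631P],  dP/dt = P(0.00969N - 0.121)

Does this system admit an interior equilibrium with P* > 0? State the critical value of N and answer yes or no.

Threshold N = 12.5; K > 12.5, so yes, the predator persists.

The predator equation gives dP/dt > 0 only when N > 0.121/0.00969 = 12.5.
Without the predator, N → K = 41.5. Since 41.5 > 12.5, the predator can invade and persist.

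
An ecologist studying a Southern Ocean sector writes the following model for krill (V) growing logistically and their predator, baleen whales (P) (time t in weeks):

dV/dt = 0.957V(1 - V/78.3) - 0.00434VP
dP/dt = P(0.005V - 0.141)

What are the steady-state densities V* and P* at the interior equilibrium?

From dP/dt = 0 with P > 0: 0.005V* = 0.141, so V* = 28.2.
Substitute into dV/dt = 0: 0.957(1 - 28.2/78.3) = 0.00434P*.
The bracket is 0.64, giving P* = 0.612/0.00434 = 141.

V* ≈ 28.2, P* ≈ 141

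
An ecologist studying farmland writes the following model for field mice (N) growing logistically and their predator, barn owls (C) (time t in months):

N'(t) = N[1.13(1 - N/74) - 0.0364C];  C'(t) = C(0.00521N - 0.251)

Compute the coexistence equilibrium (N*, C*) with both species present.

From dC/dt = 0 with C > 0: 0.00521N* = 0.251, so N* = 48.2.
Substitute into dN/dt = 0: 1.13(1 - 48.2/74) = 0.0364C*.
The bracket is 0.349, giving C* = 0.394/0.0364 = 10.8.

N* ≈ 48.2, C* ≈ 10.8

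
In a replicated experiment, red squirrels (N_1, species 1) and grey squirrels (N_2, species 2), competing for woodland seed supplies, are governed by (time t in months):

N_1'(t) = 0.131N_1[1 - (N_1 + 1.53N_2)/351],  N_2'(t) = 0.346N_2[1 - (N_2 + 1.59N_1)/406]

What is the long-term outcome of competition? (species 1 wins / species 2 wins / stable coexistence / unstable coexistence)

unstable coexistence (outcome depends on initial conditions)

Compare the nullcline intercepts: K1/α12 = 351/1.53 = 229 < K2 = 406; K2/α21 = 406/1.59 = 255 < K1 = 351.
Since both are reversed, neither can invade when rare; the interior point is a saddle.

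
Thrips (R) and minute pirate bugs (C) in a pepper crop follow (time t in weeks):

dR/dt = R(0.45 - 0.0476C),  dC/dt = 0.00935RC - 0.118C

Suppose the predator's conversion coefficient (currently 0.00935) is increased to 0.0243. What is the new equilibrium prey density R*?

At the interior fixed point, setting dC/dt = 0 with C > 0 fixes R* = (predator death rate)/(RC coefficient) — independent of the other coefficients.
With the change, R* = 0.118/0.0243 = 4.86; it falls from 12.6.

R* ≈ 4.86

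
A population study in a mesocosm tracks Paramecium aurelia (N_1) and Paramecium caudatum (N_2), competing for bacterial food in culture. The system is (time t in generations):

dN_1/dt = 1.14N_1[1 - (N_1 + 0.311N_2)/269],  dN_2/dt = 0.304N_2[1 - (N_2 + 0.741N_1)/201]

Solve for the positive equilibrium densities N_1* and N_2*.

N_1* ≈ 268, N_2* ≈ 2.17

Setting both brackets to zero gives the nullclines N_1 + 0.311N_2 = 269 and 0.741N_1 + N_2 = 201.
Substituting N_2 = 201 - 0.741N_1 into the first: N_1(1 - 0.311·0.741) = 269 - 0.311·201.
So N_1* = 206/0.77 = 268, and then N_2* = 201 - 0.741·268 = 2.17.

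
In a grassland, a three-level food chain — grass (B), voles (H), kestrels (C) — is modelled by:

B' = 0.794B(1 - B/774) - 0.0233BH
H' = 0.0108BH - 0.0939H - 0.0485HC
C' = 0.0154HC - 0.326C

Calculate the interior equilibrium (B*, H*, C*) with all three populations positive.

B* ≈ 293, H* ≈ 21.2, C* ≈ 63.4

From dC/dt = 0: 0.0154H* = 0.326, so H* = 21.2.
From dB/dt = 0: 0.794(1 - B*/774) = 0.0233·21.2, giving B* = 774·(1 - 0.621) = 293.
From dH/dt = 0: 0.0108·293 - 0.0939 = 0.0485C*, so C* = 3.07/0.0485 = 63.4.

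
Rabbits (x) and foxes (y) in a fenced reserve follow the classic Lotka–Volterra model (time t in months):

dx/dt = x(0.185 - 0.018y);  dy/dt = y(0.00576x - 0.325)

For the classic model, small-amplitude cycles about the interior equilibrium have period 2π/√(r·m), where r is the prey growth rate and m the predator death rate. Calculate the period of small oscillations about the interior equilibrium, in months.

Here r = 0.185 and m = 0.325, so r·m = 0.0601.
ω = √0.0601 = 0.245 per month, hence T = 2π/ω ≈ 25.6 months.

T ≈ 25.6 months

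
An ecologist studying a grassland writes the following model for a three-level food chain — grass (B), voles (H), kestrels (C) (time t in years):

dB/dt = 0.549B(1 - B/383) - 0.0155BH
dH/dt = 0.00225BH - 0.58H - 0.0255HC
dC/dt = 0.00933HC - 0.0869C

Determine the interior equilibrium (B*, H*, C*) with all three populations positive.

From dC/dt = 0: 0.00933H* = 0.0869, so H* = 9.31.
From dB/dt = 0: 0.549(1 - B*/383) = 0.0155·9.31, giving B* = 383·(1 - 0.263) = 282.
From dH/dt = 0: 0.00225·282 - 0.58 = 0.0255C*, so C* = 0.0551/0.0255 = 2.16.

B* ≈ 282, H* ≈ 9.31, C* ≈ 2.16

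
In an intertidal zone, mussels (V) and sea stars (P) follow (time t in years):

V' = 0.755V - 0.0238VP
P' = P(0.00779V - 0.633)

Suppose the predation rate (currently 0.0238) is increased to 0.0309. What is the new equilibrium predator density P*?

P* ≈ 24.4

At the interior fixed point, setting dV/dt = 0 with V > 0 fixes P* = (prey growth rate)/(VP coefficient) — independent of the other coefficients.
With the change, P* = 0.755/0.0309 = 24.4; it falls from 31.7.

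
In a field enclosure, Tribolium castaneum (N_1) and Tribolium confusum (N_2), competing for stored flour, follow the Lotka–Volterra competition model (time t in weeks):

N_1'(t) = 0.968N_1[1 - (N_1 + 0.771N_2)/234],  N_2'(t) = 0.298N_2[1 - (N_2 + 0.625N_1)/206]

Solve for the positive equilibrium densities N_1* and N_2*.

Setting both brackets to zero gives the nullclines N_1 + 0.771N_2 = 234 and 0.625N_1 + N_2 = 206.
Substituting N_2 = 206 - 0.625N_1 into the first: N_1(1 - 0.771·0.625) = 234 - 0.771·206.
So N_1* = 75.2/0.518 = 145, and then N_2* = 206 - 0.625·145 = 115.

N_1* ≈ 145, N_2* ≈ 115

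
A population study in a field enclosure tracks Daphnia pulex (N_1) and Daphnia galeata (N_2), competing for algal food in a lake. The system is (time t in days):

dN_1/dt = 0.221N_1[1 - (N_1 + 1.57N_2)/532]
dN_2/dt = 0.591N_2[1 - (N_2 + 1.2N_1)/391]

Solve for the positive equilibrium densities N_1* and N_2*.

Setting both brackets to zero gives the nullclines N_1 + 1.57N_2 = 532 and 1.2N_1 + N_2 = 391.
Substituting N_2 = 391 - 1.2N_1 into the first: N_1(1 - 1.57·1.2) = 532 - 1.57·391.
So N_1* = -81.9/-0.884 = 92.6, and then N_2* = 391 - 1.2·92.6 = 280.

N_1* ≈ 92.6, N_2* ≈ 280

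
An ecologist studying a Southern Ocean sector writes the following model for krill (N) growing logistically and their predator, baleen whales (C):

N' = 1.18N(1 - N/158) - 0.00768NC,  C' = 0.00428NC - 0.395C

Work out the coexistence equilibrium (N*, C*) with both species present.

From dC/dt = 0 with C > 0: 0.00428N* = 0.395, so N* = 92.3.
Substitute into dN/dt = 0: 1.18(1 - 92.3/158) = 0.00768C*.
The bracket is 0.416, giving C* = 0.491/0.00768 = 63.9.

N* ≈ 92.3, C* ≈ 63.9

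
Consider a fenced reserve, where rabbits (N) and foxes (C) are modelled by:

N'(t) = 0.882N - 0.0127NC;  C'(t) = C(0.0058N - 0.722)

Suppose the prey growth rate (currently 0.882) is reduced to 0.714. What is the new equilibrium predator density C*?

At the interior fixed point, setting dN/dt = 0 with N > 0 fixes C* = (prey growth rate)/(NC coefficient) — independent of the other coefficients.
With the change, C* = 0.714/0.0127 = 56.2; it falls from 69.4.

C* ≈ 56.2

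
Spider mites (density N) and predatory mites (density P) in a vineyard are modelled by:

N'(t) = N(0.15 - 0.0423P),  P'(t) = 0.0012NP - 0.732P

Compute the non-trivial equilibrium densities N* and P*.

Set dP/dt = 0 with P > 0: 0.0012N - 0.732 = 0, so N* = 0.732/0.0012 = 610.
Set dN/dt = 0 with N > 0: 0.15 - 0.0423P = 0, so P* = 0.15/0.0423 = 3.55.

N* ≈ 610, P* ≈ 3.55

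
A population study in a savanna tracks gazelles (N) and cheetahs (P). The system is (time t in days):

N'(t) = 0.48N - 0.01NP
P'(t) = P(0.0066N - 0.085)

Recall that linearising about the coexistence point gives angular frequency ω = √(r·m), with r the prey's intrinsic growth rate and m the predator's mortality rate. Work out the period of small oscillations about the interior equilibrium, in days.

Here r = 0.48 and m = 0.085, so r·m = 0.0408.
ω = √0.0408 = 0.202 per day, hence T = 2π/ω ≈ 31.1 days.

T ≈ 31.1 days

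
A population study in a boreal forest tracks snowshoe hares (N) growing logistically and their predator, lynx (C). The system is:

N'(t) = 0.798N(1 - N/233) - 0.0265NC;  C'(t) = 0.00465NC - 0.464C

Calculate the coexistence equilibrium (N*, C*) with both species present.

From dC/dt = 0 with C > 0: 0.00465N* = 0.464, so N* = 99.8.
Substitute into dN/dt = 0: 0.798(1 - 99.8/233) = 0.0265C*.
The bracket is 0.572, giving C* = 0.456/0.0265 = 17.2.

N* ≈ 99.8, C* ≈ 17.2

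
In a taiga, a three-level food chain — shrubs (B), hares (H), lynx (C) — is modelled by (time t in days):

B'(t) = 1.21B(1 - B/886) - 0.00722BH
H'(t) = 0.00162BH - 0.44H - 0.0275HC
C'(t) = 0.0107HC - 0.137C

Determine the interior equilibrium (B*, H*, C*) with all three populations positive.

From dC/dt = 0: 0.0107H* = 0.137, so H* = 12.8.
From dB/dt = 0: 1.21(1 - B*/886) = 0.00722·12.8, giving B* = 886·(1 - 0.0764) = 818.
From dH/dt = 0: 0.00162·818 - 0.44 = 0.0275C*, so C* = 0.886/0.0275 = 32.2.

B* ≈ 818, H* ≈ 12.8, C* ≈ 32.2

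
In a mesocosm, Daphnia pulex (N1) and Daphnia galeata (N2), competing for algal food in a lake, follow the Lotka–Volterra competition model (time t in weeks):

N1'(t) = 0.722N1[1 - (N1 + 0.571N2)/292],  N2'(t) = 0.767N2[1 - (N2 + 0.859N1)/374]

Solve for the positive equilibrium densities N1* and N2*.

Setting both brackets to zero gives the nullclines N1 + 0.571N2 = 292 and 0.859N1 + N2 = 374.
Substituting N2 = 374 - 0.859N1 into the first: N1(1 - 0.571·0.859) = 292 - 0.571·374.
So N1* = 78.4/0.51 = 154, and then N2* = 374 - 0.859·154 = 242.

N1* ≈ 154, N2* ≈ 242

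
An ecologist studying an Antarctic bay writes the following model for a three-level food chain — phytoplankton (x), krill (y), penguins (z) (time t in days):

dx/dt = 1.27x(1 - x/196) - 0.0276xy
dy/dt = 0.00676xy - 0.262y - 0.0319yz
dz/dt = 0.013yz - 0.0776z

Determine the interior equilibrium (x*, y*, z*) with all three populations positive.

x* ≈ 171, y* ≈ 5.97, z* ≈ 27.9

From dz/dt = 0: 0.013y* = 0.0776, so y* = 5.97.
From dx/dt = 0: 1.27(1 - x*/196) = 0.0276·5.97, giving x* = 196·(1 - 0.13) = 171.
From dy/dt = 0: 0.00676·171 - 0.262 = 0.0319z*, so z* = 0.891/0.0319 = 27.9.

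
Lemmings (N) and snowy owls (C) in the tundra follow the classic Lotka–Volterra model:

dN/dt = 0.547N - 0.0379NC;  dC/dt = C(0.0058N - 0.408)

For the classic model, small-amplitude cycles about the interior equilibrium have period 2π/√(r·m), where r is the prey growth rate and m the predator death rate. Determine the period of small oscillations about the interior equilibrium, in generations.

Here r = 0.547 and m = 0.408, so r·m = 0.223.
ω = √0.223 = 0.472 per generation, hence T = 2π/ω ≈ 13.3 generations.

T ≈ 13.3 generations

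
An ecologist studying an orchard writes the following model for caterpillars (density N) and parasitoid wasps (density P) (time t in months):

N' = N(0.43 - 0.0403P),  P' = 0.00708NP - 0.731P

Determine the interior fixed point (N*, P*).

N* ≈ 103, P* ≈ 10.7

Set dP/dt = 0 with P > 0: 0.00708N - 0.731 = 0, so N* = 0.731/0.00708 = 103.
Set dN/dt = 0 with N > 0: 0.43 - 0.0403P = 0, so P* = 0.43/0.0403 = 10.7.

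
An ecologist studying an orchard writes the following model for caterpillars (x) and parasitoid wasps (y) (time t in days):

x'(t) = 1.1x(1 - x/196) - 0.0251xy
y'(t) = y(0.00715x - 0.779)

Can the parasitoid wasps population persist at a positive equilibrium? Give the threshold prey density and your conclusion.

The predator equation gives dy/dt > 0 only when x > 0.779/0.00715 = 109.
Without the predator, x → K = 196. Since 196 > 109, the predator can invade and persist.

Threshold x = 109; K > 109, so yes, the predator persists.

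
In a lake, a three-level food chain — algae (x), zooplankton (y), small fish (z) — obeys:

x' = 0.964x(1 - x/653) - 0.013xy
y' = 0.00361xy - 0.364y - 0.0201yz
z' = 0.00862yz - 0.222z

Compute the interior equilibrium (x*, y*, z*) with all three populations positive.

From dz/dt = 0: 0.00862y* = 0.222, so y* = 25.8.
From dx/dt = 0: 0.964(1 - x*/653) = 0.013·25.8, giving x* = 653·(1 - 0.347) = 426.
From dy/dt = 0: 0.00361·426 - 0.364 = 0.0201z*, so z* = 1.17/0.0201 = 58.4.

x* ≈ 426, y* ≈ 25.8, z* ≈ 58.4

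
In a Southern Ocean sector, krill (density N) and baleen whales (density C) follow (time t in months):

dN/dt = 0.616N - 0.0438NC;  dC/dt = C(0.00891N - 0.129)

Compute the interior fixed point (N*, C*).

Set dC/dt = 0 with C > 0: 0.00891N - 0.129 = 0, so N* = 0.129/0.00891 = 14.5.
Set dN/dt = 0 with N > 0: 0.616 - 0.0438C = 0, so C* = 0.616/0.0438 = 14.1.

N* ≈ 14.5, C* ≈ 14.1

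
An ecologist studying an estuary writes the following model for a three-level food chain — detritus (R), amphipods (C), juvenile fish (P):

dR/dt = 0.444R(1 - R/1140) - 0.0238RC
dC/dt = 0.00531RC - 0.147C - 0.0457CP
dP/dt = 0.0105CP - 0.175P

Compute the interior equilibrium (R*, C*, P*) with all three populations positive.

R* ≈ 122, C* ≈ 16.7, P* ≈ 10.9

From dP/dt = 0: 0.0105C* = 0.175, so C* = 16.7.
From dR/dt = 0: 0.444(1 - R*/1140) = 0.0238·16.7, giving R* = 1140·(1 - 0.893) = 122.
From dC/dt = 0: 0.00531·122 - 0.147 = 0.0457P*, so P* = 0.498/0.0457 = 10.9.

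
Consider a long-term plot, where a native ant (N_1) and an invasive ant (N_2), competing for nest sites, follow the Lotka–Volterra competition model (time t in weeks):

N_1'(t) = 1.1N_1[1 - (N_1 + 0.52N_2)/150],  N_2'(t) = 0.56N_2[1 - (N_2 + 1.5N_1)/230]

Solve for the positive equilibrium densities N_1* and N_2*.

Setting both brackets to zero gives the nullclines N_1 + 0.52N_2 = 150 and 1.5N_1 + N_2 = 230.
Substituting N_2 = 230 - 1.5N_1 into the first: N_1(1 - 0.52·1.5) = 150 - 0.52·230.
So N_1* = 30.4/0.22 = 138, and then N_2* = 230 - 1.5·138 = 22.7.

N_1* ≈ 138, N_2* ≈ 22.7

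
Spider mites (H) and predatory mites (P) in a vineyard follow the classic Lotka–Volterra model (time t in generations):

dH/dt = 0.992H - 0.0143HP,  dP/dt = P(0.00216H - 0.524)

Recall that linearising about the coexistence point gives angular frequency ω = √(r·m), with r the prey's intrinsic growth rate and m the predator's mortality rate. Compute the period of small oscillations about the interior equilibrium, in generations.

T ≈ 8.71 generations

Here r = 0.992 and m = 0.524, so r·m = 0.52.
ω = √0.52 = 0.721 per generation, hence T = 2π/ω ≈ 8.71 generations.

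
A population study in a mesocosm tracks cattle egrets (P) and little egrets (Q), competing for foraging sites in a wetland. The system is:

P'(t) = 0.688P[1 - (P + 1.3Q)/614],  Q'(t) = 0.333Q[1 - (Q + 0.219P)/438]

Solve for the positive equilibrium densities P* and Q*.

Setting both brackets to zero gives the nullclines P + 1.3Q = 614 and 0.219P + Q = 438.
Substituting Q = 438 - 0.219P into the first: P(1 - 1.3·0.219) = 614 - 1.3·438.
So P* = 44.6/0.715 = 62.4, and then Q* = 438 - 0.219·62.4 = 424.

P* ≈ 62.4, Q* ≈ 424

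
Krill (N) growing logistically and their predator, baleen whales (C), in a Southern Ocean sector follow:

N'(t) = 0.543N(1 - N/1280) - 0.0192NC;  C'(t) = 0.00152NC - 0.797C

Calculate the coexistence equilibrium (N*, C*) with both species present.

From dC/dt = 0 with C > 0: 0.00152N* = 0.797, so N* = 524.
Substitute into dN/dt = 0: 0.543(1 - 524/1280) = 0.0192C*.
The bracket is 0.59, giving C* = 0.321/0.0192 = 16.7.

N* ≈ 524, C* ≈ 16.7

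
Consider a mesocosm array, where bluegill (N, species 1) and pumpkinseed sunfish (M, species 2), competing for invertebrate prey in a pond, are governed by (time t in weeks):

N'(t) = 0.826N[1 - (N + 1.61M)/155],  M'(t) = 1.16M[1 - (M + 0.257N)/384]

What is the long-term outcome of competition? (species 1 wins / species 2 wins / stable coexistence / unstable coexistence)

Compare the nullcline intercepts: K1/α12 = 155/1.61 = 96.3 < K2 = 384; K2/α21 = 384/0.257 = 1490 > K1 = 155.
Since the inequalities point opposite ways, species 2 can invade but species 1 cannot.

species 2 excludes species 1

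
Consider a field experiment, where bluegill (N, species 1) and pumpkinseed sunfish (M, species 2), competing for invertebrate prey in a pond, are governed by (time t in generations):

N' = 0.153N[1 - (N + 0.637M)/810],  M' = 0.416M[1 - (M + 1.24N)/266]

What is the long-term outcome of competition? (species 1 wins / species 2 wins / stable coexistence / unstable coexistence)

species 1 excludes species 2

Compare the nullcline intercepts: K1/α12 = 810/0.637 = 1270 > K2 = 266; K2/α21 = 266/1.24 = 215 < K1 = 810.
Since the inequalities point opposite ways, species 1 can invade but species 2 cannot.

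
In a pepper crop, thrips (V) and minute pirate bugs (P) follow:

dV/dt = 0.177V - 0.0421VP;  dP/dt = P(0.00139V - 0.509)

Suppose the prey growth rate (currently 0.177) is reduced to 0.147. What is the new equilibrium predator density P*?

P* ≈ 3.49

At the interior fixed point, setting dV/dt = 0 with V > 0 fixes P* = (prey growth rate)/(VP coefficient) — independent of the other coefficients.
With the change, P* = 0.147/0.0421 = 3.49; it falls from 4.2.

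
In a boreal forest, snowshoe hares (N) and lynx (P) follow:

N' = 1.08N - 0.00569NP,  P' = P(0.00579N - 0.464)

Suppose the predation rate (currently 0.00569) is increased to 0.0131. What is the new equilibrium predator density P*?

P* ≈ 82.4

At the interior fixed point, setting dN/dt = 0 with N > 0 fixes P* = (prey growth rate)/(NP coefficient) — independent of the other coefficients.
With the change, P* = 1.08/0.0131 = 82.4; it falls from 190.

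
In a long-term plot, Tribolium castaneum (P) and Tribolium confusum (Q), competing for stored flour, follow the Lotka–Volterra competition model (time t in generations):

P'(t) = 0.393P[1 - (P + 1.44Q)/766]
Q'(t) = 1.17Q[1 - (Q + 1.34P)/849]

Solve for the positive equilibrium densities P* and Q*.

Setting both brackets to zero gives the nullclines P + 1.44Q = 766 and 1.34P + Q = 849.
Substituting Q = 849 - 1.34P into the first: P(1 - 1.44·1.34) = 766 - 1.44·849.
So P* = -457/-0.93 = 491, and then Q* = 849 - 1.34·491 = 191.

P* ≈ 491, Q* ≈ 191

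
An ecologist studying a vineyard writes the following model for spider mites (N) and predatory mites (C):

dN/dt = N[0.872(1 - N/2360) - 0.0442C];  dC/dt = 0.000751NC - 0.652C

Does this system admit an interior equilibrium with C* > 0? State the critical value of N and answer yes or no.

Threshold N = 868; K > 868, so yes, the predator persists.

The predator equation gives dC/dt > 0 only when N > 0.652/0.000751 = 868.
Without the predator, N → K = 2360. Since 2360 > 868, the predator can invade and persist.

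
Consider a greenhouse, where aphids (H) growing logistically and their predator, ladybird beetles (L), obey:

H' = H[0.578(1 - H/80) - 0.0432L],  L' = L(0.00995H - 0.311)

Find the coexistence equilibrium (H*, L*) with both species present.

H* ≈ 31.3, L* ≈ 8.15

From dL/dt = 0 with L > 0: 0.00995H* = 0.311, so H* = 31.3.
Substitute into dH/dt = 0: 0.578(1 - 31.3/80) = 0.0432L*.
The bracket is 0.609, giving L* = 0.352/0.0432 = 8.15.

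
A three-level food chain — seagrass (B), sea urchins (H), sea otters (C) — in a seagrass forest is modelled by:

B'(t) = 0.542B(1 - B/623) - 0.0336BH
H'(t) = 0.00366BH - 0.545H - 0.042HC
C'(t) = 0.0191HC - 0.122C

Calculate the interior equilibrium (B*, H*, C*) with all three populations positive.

From dC/dt = 0: 0.0191H* = 0.122, so H* = 6.39.
From dB/dt = 0: 0.542(1 - B*/623) = 0.0336·6.39, giving B* = 623·(1 - 0.396) = 376.
From dH/dt = 0: 0.00366·376 - 0.545 = 0.042C*, so C* = 0.832/0.042 = 19.8.

B* ≈ 376, H* ≈ 6.39, C* ≈ 19.8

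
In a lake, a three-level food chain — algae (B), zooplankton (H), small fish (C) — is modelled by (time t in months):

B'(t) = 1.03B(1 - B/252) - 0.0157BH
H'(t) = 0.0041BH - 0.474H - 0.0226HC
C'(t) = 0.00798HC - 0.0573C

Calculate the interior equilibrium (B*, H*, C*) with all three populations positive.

B* ≈ 224, H* ≈ 7.18, C* ≈ 19.7

From dC/dt = 0: 0.00798H* = 0.0573, so H* = 7.18.
From dB/dt = 0: 1.03(1 - B*/252) = 0.0157·7.18, giving B* = 252·(1 - 0.109) = 224.
From dH/dt = 0: 0.0041·224 - 0.474 = 0.0226C*, so C* = 0.446/0.0226 = 19.7.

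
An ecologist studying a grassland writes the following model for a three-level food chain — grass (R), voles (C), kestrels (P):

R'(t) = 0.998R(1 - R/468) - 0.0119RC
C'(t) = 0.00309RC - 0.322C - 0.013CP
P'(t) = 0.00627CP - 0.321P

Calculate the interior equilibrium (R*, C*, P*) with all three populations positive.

From dP/dt = 0: 0.00627C* = 0.321, so C* = 51.2.
From dR/dt = 0: 0.998(1 - R*/468) = 0.0119·51.2, giving R* = 468·(1 - 0.61) = 182.
From dC/dt = 0: 0.00309·182 - 0.322 = 0.013P*, so P* = 0.241/0.013 = 18.6.

R* ≈ 182, C* ≈ 51.2, P* ≈ 18.6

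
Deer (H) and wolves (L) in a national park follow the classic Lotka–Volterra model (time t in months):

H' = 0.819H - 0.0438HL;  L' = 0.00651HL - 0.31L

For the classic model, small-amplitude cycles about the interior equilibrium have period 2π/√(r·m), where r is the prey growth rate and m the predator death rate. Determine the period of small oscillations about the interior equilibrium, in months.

Here r = 0.819 and m = 0.31, so r·m = 0.254.
ω = √0.254 = 0.504 per month, hence T = 2π/ω ≈ 12.5 months.

T ≈ 12.5 months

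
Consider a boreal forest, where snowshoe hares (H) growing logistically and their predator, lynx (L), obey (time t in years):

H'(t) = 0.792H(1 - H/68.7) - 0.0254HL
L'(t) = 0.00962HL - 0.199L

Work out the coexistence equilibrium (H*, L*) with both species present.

H* ≈ 20.7, L* ≈ 21.8

From dL/dt = 0 with L > 0: 0.00962H* = 0.199, so H* = 20.7.
Substitute into dH/dt = 0: 0.792(1 - 20.7/68.7) = 0.0254L*.
The bracket is 0.699, giving L* = 0.554/0.0254 = 21.8.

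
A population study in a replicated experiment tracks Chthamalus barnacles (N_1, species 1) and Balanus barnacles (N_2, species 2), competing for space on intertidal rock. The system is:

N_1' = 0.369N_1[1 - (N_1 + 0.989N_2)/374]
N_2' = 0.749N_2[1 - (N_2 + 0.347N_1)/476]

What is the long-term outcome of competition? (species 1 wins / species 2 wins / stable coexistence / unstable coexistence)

species 2 excludes species 1

Compare the nullcline intercepts: K1/α12 = 374/0.989 = 378 < K2 = 476; K2/α21 = 476/0.347 = 1370 > K1 = 374.
Since the inequalities point opposite ways, species 2 can invade but species 1 cannot.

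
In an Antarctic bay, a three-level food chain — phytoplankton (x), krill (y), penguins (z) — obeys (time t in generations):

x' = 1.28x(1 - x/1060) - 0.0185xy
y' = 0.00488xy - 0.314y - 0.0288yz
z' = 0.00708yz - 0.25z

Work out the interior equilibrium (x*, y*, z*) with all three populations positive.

From dz/dt = 0: 0.00708y* = 0.25, so y* = 35.3.
From dx/dt = 0: 1.28(1 - x*/1060) = 0.0185·35.3, giving x* = 1060·(1 - 0.51) = 519.
From dy/dt = 0: 0.00488·519 - 0.314 = 0.0288z*, so z* = 2.22/0.0288 = 77.

x* ≈ 519, y* ≈ 35.3, z* ≈ 77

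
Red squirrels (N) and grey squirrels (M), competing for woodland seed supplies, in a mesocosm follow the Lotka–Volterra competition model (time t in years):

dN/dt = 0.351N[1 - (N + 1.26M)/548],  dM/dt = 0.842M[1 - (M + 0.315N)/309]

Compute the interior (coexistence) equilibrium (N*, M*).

Setting both brackets to zero gives the nullclines N + 1.26M = 548 and 0.315N + M = 309.
Substituting M = 309 - 0.315N into the first: N(1 - 1.26·0.315) = 548 - 1.26·309.
So N* = 159/0.603 = 263, and then M* = 309 - 0.315·263 = 226.

N* ≈ 263, M* ≈ 226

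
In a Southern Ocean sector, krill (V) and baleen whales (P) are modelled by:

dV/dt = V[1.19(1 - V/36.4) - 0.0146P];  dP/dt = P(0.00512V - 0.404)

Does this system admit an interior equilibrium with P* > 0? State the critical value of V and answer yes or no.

Threshold V = 78.9; K < 78.9, so no, the predator goes extinct.

The predator equation gives dP/dt > 0 only when V > 0.404/0.00512 = 78.9.
Without the predator, V → K = 36.4. Since 36.4 < 78.9, the predator cannot invade.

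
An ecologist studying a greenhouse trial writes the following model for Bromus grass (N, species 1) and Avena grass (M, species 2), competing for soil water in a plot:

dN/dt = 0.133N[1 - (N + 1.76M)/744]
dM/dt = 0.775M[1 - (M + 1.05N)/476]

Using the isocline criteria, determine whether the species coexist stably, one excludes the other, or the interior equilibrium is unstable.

Compare the nullcline intercepts: K1/α12 = 744/1.76 = 423 < K2 = 476; K2/α21 = 476/1.05 = 453 < K1 = 744.
Since both are reversed, neither can invade when rare; the interior point is a saddle.

unstable coexistence (outcome depends on initial conditions)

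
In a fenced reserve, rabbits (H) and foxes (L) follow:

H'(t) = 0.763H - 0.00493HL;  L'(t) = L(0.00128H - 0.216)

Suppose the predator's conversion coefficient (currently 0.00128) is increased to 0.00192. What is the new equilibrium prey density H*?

H* ≈ 112

At the interior fixed point, setting dL/dt = 0 with L > 0 fixes H* = (predator death rate)/(HL coefficient) — independent of the other coefficients.
With the change, H* = 0.216/0.00192 = 112; it falls from 169.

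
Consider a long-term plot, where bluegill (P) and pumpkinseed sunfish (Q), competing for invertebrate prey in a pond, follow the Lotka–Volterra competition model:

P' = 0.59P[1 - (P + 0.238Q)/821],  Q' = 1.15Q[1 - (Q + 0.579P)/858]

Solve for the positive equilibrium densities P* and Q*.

P* ≈ 715, Q* ≈ 444

Setting both brackets to zero gives the nullclines P + 0.238Q = 821 and 0.579P + Q = 858.
Substituting Q = 858 - 0.579P into the first: P(1 - 0.238·0.579) = 821 - 0.238·858.
So P* = 617/0.862 = 715, and then Q* = 858 - 0.579·715 = 444.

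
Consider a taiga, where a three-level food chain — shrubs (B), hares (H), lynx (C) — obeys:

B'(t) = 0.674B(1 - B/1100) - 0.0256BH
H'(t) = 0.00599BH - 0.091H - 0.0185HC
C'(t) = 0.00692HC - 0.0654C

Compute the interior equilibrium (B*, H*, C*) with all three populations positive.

From dC/dt = 0: 0.00692H* = 0.0654, so H* = 9.45.
From dB/dt = 0: 0.674(1 - B*/1100) = 0.0256·9.45, giving B* = 1100·(1 - 0.359) = 705.
From dH/dt = 0: 0.00599·705 - 0.091 = 0.0185C*, so C* = 4.13/0.0185 = 223.

B* ≈ 705, H* ≈ 9.45, C* ≈ 223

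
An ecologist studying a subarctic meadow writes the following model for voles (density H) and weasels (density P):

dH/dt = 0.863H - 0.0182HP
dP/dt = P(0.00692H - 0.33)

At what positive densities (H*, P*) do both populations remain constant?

H* ≈ 47.7, P* ≈ 47.4

Set dP/dt = 0 with P > 0: 0.00692H - 0.33 = 0, so H* = 0.33/0.00692 = 47.7.
Set dH/dt = 0 with H > 0: 0.863 - 0.0182P = 0, so P* = 0.863/0.0182 = 47.4.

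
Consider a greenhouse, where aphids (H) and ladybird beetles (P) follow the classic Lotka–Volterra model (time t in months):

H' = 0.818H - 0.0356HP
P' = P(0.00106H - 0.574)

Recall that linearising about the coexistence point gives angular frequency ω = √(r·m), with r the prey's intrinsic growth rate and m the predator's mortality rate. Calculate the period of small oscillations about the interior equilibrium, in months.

Here r = 0.818 and m = 0.574, so r·m = 0.47.
ω = √0.47 = 0.685 per month, hence T = 2π/ω ≈ 9.17 months.

T ≈ 9.17 months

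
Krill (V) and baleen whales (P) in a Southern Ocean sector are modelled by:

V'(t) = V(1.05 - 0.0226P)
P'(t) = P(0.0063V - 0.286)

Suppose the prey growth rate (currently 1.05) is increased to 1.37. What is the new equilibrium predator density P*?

At the interior fixed point, setting dV/dt = 0 with V > 0 fixes P* = (prey growth rate)/(VP coefficient) — independent of the other coefficients.
With the change, P* = 1.37/0.0226 = 60.6; it rises from 46.5.

P* ≈ 60.6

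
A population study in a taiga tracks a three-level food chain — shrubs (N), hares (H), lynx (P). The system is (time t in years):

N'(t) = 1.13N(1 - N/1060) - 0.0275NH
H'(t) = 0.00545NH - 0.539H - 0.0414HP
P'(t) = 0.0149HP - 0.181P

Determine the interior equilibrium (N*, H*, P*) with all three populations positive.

From dP/dt = 0: 0.0149H* = 0.181, so H* = 12.1.
From dN/dt = 0: 1.13(1 - N*/1060) = 0.0275·12.1, giving N* = 1060·(1 - 0.296) = 747.
From dH/dt = 0: 0.00545·747 - 0.539 = 0.0414P*, so P* = 3.53/0.0414 = 85.3.

N* ≈ 747, H* ≈ 12.1, P* ≈ 85.3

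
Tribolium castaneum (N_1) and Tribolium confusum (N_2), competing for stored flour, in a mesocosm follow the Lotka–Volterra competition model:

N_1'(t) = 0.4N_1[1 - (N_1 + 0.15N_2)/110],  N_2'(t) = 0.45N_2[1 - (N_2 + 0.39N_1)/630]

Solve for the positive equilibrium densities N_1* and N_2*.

Setting both brackets to zero gives the nullclines N_1 + 0.15N_2 = 110 and 0.39N_1 + N_2 = 630.
Substituting N_2 = 630 - 0.39N_1 into the first: N_1(1 - 0.15·0.39) = 110 - 0.15·630.
So N_1* = 15.5/0.942 = 16.5, and then N_2* = 630 - 0.39·16.5 = 624.

N_1* ≈ 16.5, N_2* ≈ 624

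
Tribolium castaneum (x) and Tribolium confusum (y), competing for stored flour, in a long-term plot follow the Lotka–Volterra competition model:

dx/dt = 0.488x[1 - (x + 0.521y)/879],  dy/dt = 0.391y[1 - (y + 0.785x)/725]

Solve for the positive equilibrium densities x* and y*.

x* ≈ 848, y* ≈ 59.2

Setting both brackets to zero gives the nullclines x + 0.521y = 879 and 0.785x + y = 725.
Substituting y = 725 - 0.785x into the first: x(1 - 0.521·0.785) = 879 - 0.521·725.
So x* = 501/0.591 = 848, and then y* = 725 - 0.785·848 = 59.2.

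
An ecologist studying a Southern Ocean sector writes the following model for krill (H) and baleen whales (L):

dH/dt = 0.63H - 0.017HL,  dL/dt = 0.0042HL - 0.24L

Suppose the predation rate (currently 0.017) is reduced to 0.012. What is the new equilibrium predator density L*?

At the interior fixed point, setting dH/dt = 0 with H > 0 fixes L* = (prey growth rate)/(HL coefficient) — independent of the other coefficients.
With the change, L* = 0.63/0.012 = 52.5; it rises from 37.1.

L* ≈ 52.5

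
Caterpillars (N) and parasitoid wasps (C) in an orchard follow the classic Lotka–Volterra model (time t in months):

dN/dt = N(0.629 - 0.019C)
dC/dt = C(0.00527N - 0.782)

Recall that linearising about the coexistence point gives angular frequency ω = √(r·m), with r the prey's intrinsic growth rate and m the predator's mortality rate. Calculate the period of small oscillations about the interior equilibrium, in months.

T ≈ 8.96 months

Here r = 0.629 and m = 0.782, so r·m = 0.492.
ω = √0.492 = 0.701 per month, hence T = 2π/ω ≈ 8.96 months.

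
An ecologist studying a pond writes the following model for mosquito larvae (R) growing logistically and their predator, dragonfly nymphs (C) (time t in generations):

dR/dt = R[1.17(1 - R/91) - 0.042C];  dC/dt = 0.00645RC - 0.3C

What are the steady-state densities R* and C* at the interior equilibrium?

From dC/dt = 0 with C > 0: 0.00645R* = 0.3, so R* = 46.5.
Substitute into dR/dt = 0: 1.17(1 - 46.5/91) = 0.042C*.
The bracket is 0.489, giving C* = 0.572/0.042 = 13.6.

R* ≈ 46.5, C* ≈ 13.6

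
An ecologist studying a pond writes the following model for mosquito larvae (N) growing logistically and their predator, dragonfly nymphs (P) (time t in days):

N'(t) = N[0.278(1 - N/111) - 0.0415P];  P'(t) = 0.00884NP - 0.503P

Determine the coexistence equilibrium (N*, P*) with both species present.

From dP/dt = 0 with P > 0: 0.00884N* = 0.503, so N* = 56.9.
Substitute into dN/dt = 0: 0.278(1 - 56.9/111) = 0.0415P*.
The bracket is 0.487, giving P* = 0.135/0.0415 = 3.26.

N* ≈ 56.9, P* ≈ 3.26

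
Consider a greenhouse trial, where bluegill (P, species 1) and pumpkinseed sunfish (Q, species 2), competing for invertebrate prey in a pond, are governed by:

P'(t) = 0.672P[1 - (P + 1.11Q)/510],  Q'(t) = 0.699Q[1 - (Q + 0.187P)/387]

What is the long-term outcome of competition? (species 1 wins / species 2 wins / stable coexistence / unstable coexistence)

Compare the nullcline intercepts: K1/α12 = 510/1.11 = 459 > K2 = 387; K2/α21 = 387/0.187 = 2070 > K1 = 510.
Since both inequalities hold, each species can invade when rare, so the interior equilibrium is stable.

stable coexistence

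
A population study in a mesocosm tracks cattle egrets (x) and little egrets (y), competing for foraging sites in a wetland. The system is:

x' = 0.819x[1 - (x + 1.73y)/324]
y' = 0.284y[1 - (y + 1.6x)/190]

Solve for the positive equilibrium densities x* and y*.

x* ≈ 2.66, y* ≈ 186

Setting both brackets to zero gives the nullclines x + 1.73y = 324 and 1.6x + y = 190.
Substituting y = 190 - 1.6x into the first: x(1 - 1.73·1.6) = 324 - 1.73·190.
So x* = -4.7/-1.77 = 2.66, and then y* = 190 - 1.6·2.66 = 186.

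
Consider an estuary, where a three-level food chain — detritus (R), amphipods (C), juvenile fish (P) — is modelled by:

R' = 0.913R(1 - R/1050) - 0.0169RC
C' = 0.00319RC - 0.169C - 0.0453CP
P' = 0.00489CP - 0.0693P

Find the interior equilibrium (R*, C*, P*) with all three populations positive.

R* ≈ 775, C* ≈ 14.2, P* ≈ 50.8

From dP/dt = 0: 0.00489C* = 0.0693, so C* = 14.2.
From dR/dt = 0: 0.913(1 - R*/1050) = 0.0169·14.2, giving R* = 1050·(1 - 0.262) = 775.
From dC/dt = 0: 0.00319·775 - 0.169 = 0.0453P*, so P* = 2.3/0.0453 = 50.8.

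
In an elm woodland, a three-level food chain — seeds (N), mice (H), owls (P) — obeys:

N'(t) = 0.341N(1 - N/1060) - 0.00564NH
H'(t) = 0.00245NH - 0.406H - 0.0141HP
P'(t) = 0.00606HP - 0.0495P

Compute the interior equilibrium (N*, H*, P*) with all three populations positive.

N* ≈ 917, H* ≈ 8.17, P* ≈ 131

From dP/dt = 0: 0.00606H* = 0.0495, so H* = 8.17.
From dN/dt = 0: 0.341(1 - N*/1060) = 0.00564·8.17, giving N* = 1060·(1 - 0.135) = 917.
From dH/dt = 0: 0.00245·917 - 0.406 = 0.0141P*, so P* = 1.84/0.0141 = 131.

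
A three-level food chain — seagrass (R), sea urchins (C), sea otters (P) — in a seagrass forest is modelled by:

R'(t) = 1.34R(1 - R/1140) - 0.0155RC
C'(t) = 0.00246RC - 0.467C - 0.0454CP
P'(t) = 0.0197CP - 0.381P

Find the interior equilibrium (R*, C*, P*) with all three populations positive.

From dP/dt = 0: 0.0197C* = 0.381, so C* = 19.3.
From dR/dt = 0: 1.34(1 - R*/1140) = 0.0155·19.3, giving R* = 1140·(1 - 0.224) = 885.
From dC/dt = 0: 0.00246·885 - 0.467 = 0.0454P*, so P* = 1.71/0.0454 = 37.7.

R* ≈ 885, C* ≈ 19.3, P* ≈ 37.7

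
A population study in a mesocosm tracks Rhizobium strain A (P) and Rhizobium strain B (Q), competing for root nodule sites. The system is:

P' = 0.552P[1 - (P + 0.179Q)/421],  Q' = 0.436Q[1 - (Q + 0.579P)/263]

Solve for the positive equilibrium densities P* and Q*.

P* ≈ 417, Q* ≈ 21.5

Setting both brackets to zero gives the nullclines P + 0.179Q = 421 and 0.579P + Q = 263.
Substituting Q = 263 - 0.579P into the first: P(1 - 0.179·0.579) = 421 - 0.179·263.
So P* = 374/0.896 = 417, and then Q* = 263 - 0.579·417 = 21.5.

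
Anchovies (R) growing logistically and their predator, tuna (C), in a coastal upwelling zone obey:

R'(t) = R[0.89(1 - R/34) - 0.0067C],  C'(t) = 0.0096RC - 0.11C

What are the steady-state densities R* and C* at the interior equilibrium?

From dC/dt = 0 with C > 0: 0.0096R* = 0.11, so R* = 11.5.
Substitute into dR/dt = 0: 0.89(1 - 11.5/34) = 0.0067C*.
The bracket is 0.663, giving C* = 0.59/0.0067 = 88.1.

R* ≈ 11.5, C* ≈ 88.1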